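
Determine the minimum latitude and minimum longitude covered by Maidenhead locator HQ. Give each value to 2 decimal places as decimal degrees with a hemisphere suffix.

70.00° N, 40.00° W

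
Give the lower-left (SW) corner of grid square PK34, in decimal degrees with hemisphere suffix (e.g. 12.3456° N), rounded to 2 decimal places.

14.00° N, 126.00° E

Field P=15, K=10: +15·20° lon, +10·10° lat → SW at lon 120°, lat 10°.
Square 3, 4: +3·2° lon, +4·1° lat → SW at lon 126°, lat 14°.
latitude 14.00° N, longitude 126.00° E.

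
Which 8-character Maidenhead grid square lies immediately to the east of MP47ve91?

MP47we01

Longitude extended square 9; +1 → 10, wraps to 0, carry into subsquare.
Longitude subsquare v = 21; +1 → 22 = w.
The latitude characters are unchanged.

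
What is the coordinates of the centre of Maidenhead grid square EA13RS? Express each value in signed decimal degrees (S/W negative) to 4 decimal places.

Field E=4, A=0: +4·20° lon, +0·10° lat → SW at lon -100°, lat -90°.
Square 1, 3: +1·2° lon, +3·1° lat → SW at lon -98°, lat -87°.
Subsquare r=17, s=18: +17·0.0833333° lon, +18·0.0416667° lat → SW at lon -96.5833°, lat -86.25°.
Cell spans 0.0833333° lon × 0.0416667° lat. Centre is SW corner plus half of each.
latitude -86.2292, longitude -96.5417.

-86.2292, -96.5417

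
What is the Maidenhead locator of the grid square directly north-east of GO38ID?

GO38je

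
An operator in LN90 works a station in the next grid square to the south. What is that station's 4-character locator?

Latitude square 0; −1 → -1, wraps to 9, carry into field.
Latitude field N = 13; −1 → 12 = M.
The longitude characters are unchanged.

LM99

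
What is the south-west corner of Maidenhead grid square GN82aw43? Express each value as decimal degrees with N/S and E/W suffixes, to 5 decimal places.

42.92917° N, 43.96667° W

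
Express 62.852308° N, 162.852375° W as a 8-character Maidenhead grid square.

AP82nu74

Offset from 180°W / 90°S: lon 17.14763°, lat 152.85231°.
Field: 17.14763/20 → 0 → A, 152.85231/10 → 15 → P; chars AP.
Square: 17.14763/2 → 8, 2.85231/1 → 2; chars 82.
Subsquare: 1.14763/0.0833333 → 13 → n, 0.85231/0.0416667 → 20 → u; chars nu.
Extended square: 0.06429/0.00833333 → 7, 0.01897/0.00416667 → 4; chars 74.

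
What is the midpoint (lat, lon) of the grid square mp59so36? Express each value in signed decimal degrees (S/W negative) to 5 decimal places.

69.61042, 71.52917

Field M=12, P=15: +12·20° lon, +15·10° lat → SW at lon 60°, lat 60°.
Square 5, 9: +5·2° lon, +9·1° lat → SW at lon 70°, lat 69°.
Subsquare s=18, o=14: +18·0.0833333° lon, +14·0.0416667° lat → SW at lon 71.5°, lat 69.5833°.
Extended square 3, 6: +3·0.00833333° lon, +6·0.00416667° lat → SW at lon 71.525°, lat 69.6083°.
Cell spans 0.00833333° lon × 0.00416667° lat. Centre is SW corner plus half of each.
latitude 69.61042, longitude 71.52917.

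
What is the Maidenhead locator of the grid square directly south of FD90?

FC99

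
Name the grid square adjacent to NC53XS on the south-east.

Longitude subsquare x = 23; +1 → 24, wraps to 0 = a, carry into square.
Longitude square 5; +1 → 6.
Latitude subsquare s = 18; −1 → 17 = r.

NC63ar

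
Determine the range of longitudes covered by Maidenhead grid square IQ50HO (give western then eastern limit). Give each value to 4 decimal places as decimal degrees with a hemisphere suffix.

9.4167° W, 9.3333° W

Field I=8, Q=16: +8·20° lon, +16·10° lat → SW at lon -20°, lat 70°.
Square 5, 0: +5·2° lon, +0·1° lat → SW at lon -10°, lat 70°.
Subsquare h=7, o=14: +7·0.0833333° lon, +14·0.0416667° lat → SW at lon -9.41667°, lat 70.5833°.
Cell spans 0.0833333° lon × 0.0416667° lat.
west 9.4167° W, east 9.3333° W.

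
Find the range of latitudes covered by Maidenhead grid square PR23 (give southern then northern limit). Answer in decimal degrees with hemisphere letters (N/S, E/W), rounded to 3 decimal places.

83.000° N, 84.000° N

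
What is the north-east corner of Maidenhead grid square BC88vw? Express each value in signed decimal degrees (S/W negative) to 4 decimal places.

-61.0417, -142.1667

Field B=1, C=2: +1·20° lon, +2·10° lat → SW at lon -160°, lat -70°.
Square 8, 8: +8·2° lon, +8·1° lat → SW at lon -144°, lat -62°.
Subsquare v=21, w=22: +21·0.0833333° lon, +22·0.0416667° lat → SW at lon -142.25°, lat -61.0833°.
Cell spans 0.0833333° lon × 0.0416667° lat. NE corner is SW corner plus one full cell.
latitude -61.0417, longitude -142.1667.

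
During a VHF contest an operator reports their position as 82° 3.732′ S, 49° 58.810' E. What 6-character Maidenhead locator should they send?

Shift to the Maidenhead origin (180°W, 90°S): lon 229.9802, lat 7.9378.
Field: 229.9802/20 → 11 → L, 7.9378/10 → 0 → A; chars LA.
Square: 9.9802/2 → 4, 7.9378/1 → 7; chars 47.
Subsquare: 1.9802/0.0833333 → 23 → x, 0.9378/0.0416667 → 22 → w; chars xw.

LA47xw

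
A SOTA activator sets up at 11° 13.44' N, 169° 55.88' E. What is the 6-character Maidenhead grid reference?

RK41xf

Add 180° to longitude and 90° to latitude: 349.9313, 101.2240.
Field: 349.9313/20 → 17 → R, 101.2240/10 → 10 → K; chars RK.
Square: 9.9313/2 → 4, 1.2240/1 → 1; chars 41.
Subsquare: 1.9313/0.0833333 → 23 → x, 0.2240/0.0416667 → 5 → f; chars xf.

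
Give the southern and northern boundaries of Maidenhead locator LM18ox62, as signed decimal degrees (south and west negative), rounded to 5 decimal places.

Field L=11, M=12: +11·20° lon, +12·10° lat → SW at lon 40°, lat 30°.
Square 1, 8: +1·2° lon, +8·1° lat → SW at lon 42°, lat 38°.
Subsquare o=14, x=23: +14·0.0833333° lon, +23·0.0416667° lat → SW at lon 43.1667°, lat 38.9583°.
Extended square 6, 2: +6·0.00833333° lon, +2·0.00416667° lat → SW at lon 43.2167°, lat 38.9667°.
Cell spans 0.00833333° lon × 0.00416667° lat.
south 38.96667, north 38.97083.

38.96667, 38.97083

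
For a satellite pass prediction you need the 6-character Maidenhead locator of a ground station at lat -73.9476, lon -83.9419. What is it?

EB86ab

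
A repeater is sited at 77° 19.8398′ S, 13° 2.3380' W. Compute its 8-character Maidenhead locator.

IB32lq50

Add 180° to longitude and 90° to latitude: 166.96103, 12.66934.
Field: lon ⌊166.96103/20⌋ = 8 → I; lat ⌊12.66934/10⌋ = 1 → B.
Square: lon ⌊6.96103/2⌋ = 3; lat ⌊2.66934/1⌋ = 2.
Subsquare: lon ⌊0.96103/0.0833333⌋ = 11 → l; lat ⌊0.66934/0.0416667⌋ = 16 → q.
Extended square: lon ⌊0.04437/0.00833333⌋ = 5; lat ⌊0.00267/0.00416667⌋ = 0.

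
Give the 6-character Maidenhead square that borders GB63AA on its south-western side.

GB52xx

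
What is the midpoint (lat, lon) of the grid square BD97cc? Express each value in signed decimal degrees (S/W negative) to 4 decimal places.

Field B=1, D=3: +1·20° lon, +3·10° lat → SW at lon -160°, lat -60°.
Square 9, 7: +9·2° lon, +7·1° lat → SW at lon -142°, lat -53°.
Subsquare c=2, c=2: +2·0.0833333° lon, +2·0.0416667° lat → SW at lon -141.833°, lat -52.9167°.
Cell spans 0.0833333° lon × 0.0416667° lat. Centre is SW corner plus half of each.
latitude -52.8958, longitude -141.7917.

-52.8958, -141.7917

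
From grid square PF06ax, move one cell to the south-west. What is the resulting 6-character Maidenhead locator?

Longitude subsquare a = 0; −1 → -1, wraps to 23 = x, carry into square.
Longitude square 0; −1 → -1, wraps to 9, carry into field.
Longitude field P = 15; −1 → 14 = O.
Latitude subsquare x = 23; −1 → 22 = w.

OF96xw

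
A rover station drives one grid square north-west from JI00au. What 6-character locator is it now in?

Longitude subsquare a = 0; −1 → -1, wraps to 23 = x, carry into square.
Longitude square 0; −1 → -1, wraps to 9, carry into field.
Longitude field J = 9; −1 → 8 = I.
Latitude subsquare u = 20; +1 → 21 = v.

II90xv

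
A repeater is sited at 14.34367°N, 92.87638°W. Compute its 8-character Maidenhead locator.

EK34ni42

Shift to the Maidenhead origin (180°W, 90°S): lon 87.12362, lat 104.34367.
Field: 87.12362/20 → 4 → E, 104.34367/10 → 10 → K; chars EK.
Square: 7.12362/2 → 3, 4.34367/1 → 4; chars 34.
Subsquare: 1.12362/0.0833333 → 13 → n, 0.34367/0.0416667 → 8 → i; chars ni.
Extended square: 0.04029/0.00833333 → 4, 0.01034/0.00416667 → 2; chars 42.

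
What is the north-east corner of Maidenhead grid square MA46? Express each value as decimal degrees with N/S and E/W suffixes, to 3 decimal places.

83.000° S, 70.000° E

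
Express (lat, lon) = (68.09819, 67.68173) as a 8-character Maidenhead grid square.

MP38uc13

Offset from 180°W / 90°S: lon 247.68173°, lat 158.09819°.
Field: lon ⌊247.68173/20⌋ = 12 → M; lat ⌊158.09819/10⌋ = 15 → P.
Square: lon ⌊7.68173/2⌋ = 3; lat ⌊8.09819/1⌋ = 8.
Subsquare: lon ⌊1.68173/0.0833333⌋ = 20 → u; lat ⌊0.09819/0.0416667⌋ = 2 → c.
Extended square: lon ⌊0.01506/0.00833333⌋ = 1; lat ⌊0.01486/0.00416667⌋ = 3.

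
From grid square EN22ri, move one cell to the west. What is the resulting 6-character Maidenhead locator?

Longitude subsquare r = 17; −1 → 16 = q.
The latitude characters are unchanged.

EN22qi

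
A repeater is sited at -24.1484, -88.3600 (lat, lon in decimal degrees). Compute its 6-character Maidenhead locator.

EG55tu

Offset from 180°W / 90°S: lon 91.6400°, lat 65.8516°.
Field: 91.6400/20 → 4 → E, 65.8516/10 → 6 → G; chars EG.
Square: 11.6400/2 → 5, 5.8516/1 → 5; chars 55.
Subsquare: 1.6400/0.0833333 → 19 → t, 0.8516/0.0416667 → 20 → u; chars tu.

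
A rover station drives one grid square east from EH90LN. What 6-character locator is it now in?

Longitude subsquare l = 11; +1 → 12 = m.
The latitude characters are unchanged.

EH90mn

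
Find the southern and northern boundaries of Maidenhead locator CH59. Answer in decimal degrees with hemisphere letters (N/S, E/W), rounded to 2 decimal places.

Field C=2, H=7: +2·20° lon, +7·10° lat → SW at lon -140°, lat -20°.
Square 5, 9: +5·2° lon, +9·1° lat → SW at lon -130°, lat -11°.
Cell spans 2° lon × 1° lat.
south 11.00° S, north 10.00° S.

11.00° S, 10.00° S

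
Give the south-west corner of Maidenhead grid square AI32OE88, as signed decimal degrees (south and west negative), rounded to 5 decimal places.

Field A=0, I=8: +0·20° lon, +8·10° lat → SW at lon -180°, lat -10°.
Square 3, 2: +3·2° lon, +2·1° lat → SW at lon -174°, lat -8°.
Subsquare o=14, e=4: +14·0.0833333° lon, +4·0.0416667° lat → SW at lon -172.833°, lat -7.83333°.
Extended square 8, 8: +8·0.00833333° lon, +8·0.00416667° lat → SW at lon -172.767°, lat -7.8°.
latitude -7.80000, longitude -172.76667.

-7.80000, -172.76667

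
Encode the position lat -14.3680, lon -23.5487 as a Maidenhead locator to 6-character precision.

Offset from 180°W / 90°S: lon 156.4513°, lat 75.6320°.
Field (20°×10°, letters A–R): 156.4513/20 → 7 → H, 75.6320/10 → 7 → H; chars HH.
Square (2°×1°, digits 0–9): 16.4513/2 → 8, 5.6320/1 → 5; chars 85.
Subsquare (5′×2.5′, letters a–x): 0.4513/0.0833333 → 5 → f, 0.6320/0.0416667 → 15 → p; chars fp.

HH85fp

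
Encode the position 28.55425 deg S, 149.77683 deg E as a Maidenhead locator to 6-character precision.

Add 180° to longitude and 90° to latitude: 329.7768, 61.4458.
Field: lon ⌊329.7768/20⌋ = 16 → Q; lat ⌊61.4458/10⌋ = 6 → G.
Square: lon ⌊9.7768/2⌋ = 4; lat ⌊1.4458/1⌋ = 1.
Subsquare: lon ⌊1.7768/0.0833333⌋ = 21 → v; lat ⌊0.4458/0.0416667⌋ = 10 → k.

QG41vk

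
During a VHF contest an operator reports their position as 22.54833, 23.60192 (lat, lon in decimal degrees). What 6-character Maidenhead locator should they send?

Offset from 180°W / 90°S: lon 203.6019°, lat 112.5483°.
Field: 203.6019/20 → 10 → K, 112.5483/10 → 11 → L; chars KL.
Square: 3.6019/2 → 1, 2.5483/1 → 2; chars 12.
Subsquare: 1.6019/0.0833333 → 19 → t, 0.5483/0.0416667 → 13 → n; chars tn.

KL12tn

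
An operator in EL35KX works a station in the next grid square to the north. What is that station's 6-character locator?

EL36ka

Latitude subsquare x = 23; +1 → 24, wraps to 0 = a, carry into square.
Latitude square 5; +1 → 6.
The longitude characters are unchanged.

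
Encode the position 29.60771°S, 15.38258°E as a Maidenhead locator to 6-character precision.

JG70qj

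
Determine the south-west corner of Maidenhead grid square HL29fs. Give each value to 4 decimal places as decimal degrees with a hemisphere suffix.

Field H=7, L=11: +7·20° lon, +11·10° lat → SW at lon -40°, lat 20°.
Square 2, 9: +2·2° lon, +9·1° lat → SW at lon -36°, lat 29°.
Subsquare f=5, s=18: +5·0.0833333° lon, +18·0.0416667° lat → SW at lon -35.5833°, lat 29.75°.
latitude 29.7500° N, longitude 35.5833° W.

29.7500° N, 35.5833° W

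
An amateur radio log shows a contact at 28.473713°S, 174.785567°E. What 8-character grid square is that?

RG71jm46

Offset from 180°W / 90°S: lon 354.78557°, lat 61.52629°.
Field: lon ⌊354.78557/20⌋ = 17 → R; lat ⌊61.52629/10⌋ = 6 → G.
Square: lon ⌊14.78557/2⌋ = 7; lat ⌊1.52629/1⌋ = 1.
Subsquare: lon ⌊0.78557/0.0833333⌋ = 9 → j; lat ⌊0.52629/0.0416667⌋ = 12 → m.
Extended square: lon ⌊0.03557/0.00833333⌋ = 4; lat ⌊0.02629/0.00416667⌋ = 6.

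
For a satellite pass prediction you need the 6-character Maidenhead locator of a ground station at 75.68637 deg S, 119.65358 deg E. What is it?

OB94th

Offset from 180°W / 90°S: lon 299.6536°, lat 14.3136°.
Field: 299.6536/20 → 14 → O, 14.3136/10 → 1 → B; chars OB.
Square: 19.6536/2 → 9, 4.3136/1 → 4; chars 94.
Subsquare: 1.6536/0.0833333 → 19 → t, 0.3136/0.0416667 → 7 → h; chars th.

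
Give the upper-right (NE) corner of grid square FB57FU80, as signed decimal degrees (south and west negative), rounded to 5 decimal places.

Field F=5, B=1: +5·20° lon, +1·10° lat → SW at lon -80°, lat -80°.
Square 5, 7: +5·2° lon, +7·1° lat → SW at lon -70°, lat -73°.
Subsquare f=5, u=20: +5·0.0833333° lon, +20·0.0416667° lat → SW at lon -69.5833°, lat -72.1667°.
Extended square 8, 0: +8·0.00833333° lon, +0·0.00416667° lat → SW at lon -69.5167°, lat -72.1667°.
Cell spans 0.00833333° lon × 0.00416667° lat. NE corner is SW corner plus one full cell.
latitude -72.16250, longitude -69.50833.

-72.16250, -69.50833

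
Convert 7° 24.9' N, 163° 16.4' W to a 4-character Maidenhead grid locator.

Add 180° to longitude and 90° to latitude: 16.73, 97.42.
Field (20°×10°, letters A–R): 16.73/20 → 0 → A, 97.42/10 → 9 → J; chars AJ.
Square (2°×1°, digits 0–9): 16.73/2 → 8, 7.42/1 → 7; chars 87.

AJ87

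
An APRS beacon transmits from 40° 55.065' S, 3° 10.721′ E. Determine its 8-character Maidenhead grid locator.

JE19ob19

Offset from 180°W / 90°S: lon 183.17868°, lat 49.08225°.
Field: lon ⌊183.17868/20⌋ = 9 → J; lat ⌊49.08225/10⌋ = 4 → E.
Square: lon ⌊3.17868/2⌋ = 1; lat ⌊9.08225/1⌋ = 9.
Subsquare: lon ⌊1.17868/0.0833333⌋ = 14 → o; lat ⌊0.08225/0.0416667⌋ = 1 → b.
Extended square: lon ⌊0.01202/0.00833333⌋ = 1; lat ⌊0.04058/0.00416667⌋ = 9.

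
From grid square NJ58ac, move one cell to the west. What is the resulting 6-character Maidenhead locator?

NJ48xc

Longitude subsquare a = 0; −1 → -1, wraps to 23 = x, carry into square.
Longitude square 5; −1 → 4.
The latitude characters are unchanged.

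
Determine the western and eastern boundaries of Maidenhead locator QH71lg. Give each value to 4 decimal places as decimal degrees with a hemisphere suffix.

154.9167° E, 155.0000° E

Field Q=16, H=7: +16·20° lon, +7·10° lat → SW at lon 140°, lat -20°.
Square 7, 1: +7·2° lon, +1·1° lat → SW at lon 154°, lat -19°.
Subsquare l=11, g=6: +11·0.0833333° lon, +6·0.0416667° lat → SW at lon 154.917°, lat -18.75°.
Cell spans 0.0833333° lon × 0.0416667° lat.
west 154.9167° E, east 155.0000° E.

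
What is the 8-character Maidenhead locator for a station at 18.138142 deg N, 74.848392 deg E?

Offset from 180°W / 90°S: lon 254.84839°, lat 108.13814°.
Field: lon ⌊254.84839/20⌋ = 12 → M; lat ⌊108.13814/10⌋ = 10 → K.
Square: lon ⌊14.84839/2⌋ = 7; lat ⌊8.13814/1⌋ = 8.
Subsquare: lon ⌊0.84839/0.0833333⌋ = 10 → k; lat ⌊0.13814/0.0416667⌋ = 3 → d.
Extended square: lon ⌊0.01506/0.00833333⌋ = 1; lat ⌊0.01314/0.00416667⌋ = 3.

MK78kd13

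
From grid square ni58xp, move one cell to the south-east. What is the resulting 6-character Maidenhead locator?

NI68ao

Longitude subsquare x = 23; +1 → 24, wraps to 0 = a, carry into square.
Longitude square 5; +1 → 6.
Latitude subsquare p = 15; −1 → 14 = o.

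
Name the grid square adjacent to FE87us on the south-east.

FE87vr

Longitude subsquare u = 20; +1 → 21 = v.
Latitude subsquare s = 18; −1 → 17 = r.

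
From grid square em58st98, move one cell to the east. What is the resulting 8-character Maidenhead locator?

EM58tt08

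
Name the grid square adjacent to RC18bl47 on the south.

RC18bl46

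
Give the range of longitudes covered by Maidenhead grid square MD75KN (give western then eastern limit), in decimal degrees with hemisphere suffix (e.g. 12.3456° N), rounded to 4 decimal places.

74.8333° E, 74.9167° E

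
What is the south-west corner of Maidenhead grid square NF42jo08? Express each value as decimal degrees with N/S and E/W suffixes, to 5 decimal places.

Field N=13, F=5: +13·20° lon, +5·10° lat → SW at lon 80°, lat -40°.
Square 4, 2: +4·2° lon, +2·1° lat → SW at lon 88°, lat -38°.
Subsquare j=9, o=14: +9·0.0833333° lon, +14·0.0416667° lat → SW at lon 88.75°, lat -37.4167°.
Extended square 0, 8: +0·0.00833333° lon, +8·0.00416667° lat → SW at lon 88.75°, lat -37.3833°.
latitude 37.38333° S, longitude 88.75000° E.

37.38333° S, 88.75000° E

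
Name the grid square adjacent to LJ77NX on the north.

Latitude subsquare x = 23; +1 → 24, wraps to 0 = a, carry into square.
Latitude square 7; +1 → 8.
The longitude characters are unchanged.

LJ78na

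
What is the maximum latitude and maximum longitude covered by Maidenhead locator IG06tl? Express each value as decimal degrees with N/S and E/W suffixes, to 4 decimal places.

23.5000° S, 18.3333° W

Field I=8, G=6: +8·20° lon, +6·10° lat → SW at lon -20°, lat -30°.
Square 0, 6: +0·2° lon, +6·1° lat → SW at lon -20°, lat -24°.
Subsquare t=19, l=11: +19·0.0833333° lon, +11·0.0416667° lat → SW at lon -18.4167°, lat -23.5417°.
Cell spans 0.0833333° lon × 0.0416667° lat. NE corner is SW corner plus one full cell.
latitude 23.5000° S, longitude 18.3333° W.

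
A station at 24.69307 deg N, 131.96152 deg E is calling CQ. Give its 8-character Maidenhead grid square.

PL54xq56

Add 180° to longitude and 90° to latitude: 311.96152, 114.69307.
Field: 311.96152/20 → 15 → P, 114.69307/10 → 11 → L; chars PL.
Square: 11.96152/2 → 5, 4.69307/1 → 4; chars 54.
Subsquare: 1.96152/0.0833333 → 23 → x, 0.69307/0.0416667 → 16 → q; chars xq.
Extended square: 0.04485/0.00833333 → 5, 0.02640/0.00416667 → 6; chars 56.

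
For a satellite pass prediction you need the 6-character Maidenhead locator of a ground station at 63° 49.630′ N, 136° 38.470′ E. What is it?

Offset from 180°W / 90°S: lon 316.6412°, lat 153.8272°.
Field: lon ⌊316.6412/20⌋ = 15 → P; lat ⌊153.8272/10⌋ = 15 → P.
Square: lon ⌊16.6412/2⌋ = 8; lat ⌊3.8272/1⌋ = 3.
Subsquare: lon ⌊0.6412/0.0833333⌋ = 7 → h; lat ⌊0.8272/0.0416667⌋ = 19 → t.

PP83ht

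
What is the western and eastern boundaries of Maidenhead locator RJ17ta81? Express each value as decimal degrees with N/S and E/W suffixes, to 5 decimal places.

163.65000° E, 163.65833° E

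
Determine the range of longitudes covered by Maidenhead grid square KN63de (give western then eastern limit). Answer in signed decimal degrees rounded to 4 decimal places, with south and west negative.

32.2500, 32.3333

Field K=10, N=13: +10·20° lon, +13·10° lat → SW at lon 20°, lat 40°.
Square 6, 3: +6·2° lon, +3·1° lat → SW at lon 32°, lat 43°.
Subsquare d=3, e=4: +3·0.0833333° lon, +4·0.0416667° lat → SW at lon 32.25°, lat 43.1667°.
Cell spans 0.0833333° lon × 0.0416667° lat.
west 32.2500, east 32.3333.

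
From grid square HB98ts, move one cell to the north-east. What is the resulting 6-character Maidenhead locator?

HB98ut

Longitude subsquare t = 19; +1 → 20 = u.
Latitude subsquare s = 18; +1 → 19 = t.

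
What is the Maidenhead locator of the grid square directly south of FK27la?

FK26lx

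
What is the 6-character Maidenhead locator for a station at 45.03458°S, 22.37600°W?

Shift to the Maidenhead origin (180°W, 90°S): lon 157.6240, lat 44.9654.
Field (20°×10°, letters A–R): 157.6240/20 → 7 → H, 44.9654/10 → 4 → E; chars HE.
Square (2°×1°, digits 0–9): 17.6240/2 → 8, 4.9654/1 → 4; chars 84.
Subsquare (5′×2.5′, letters a–x): 1.6240/0.0833333 → 19 → t, 0.9654/0.0416667 → 23 → x; chars tx.

HE84tx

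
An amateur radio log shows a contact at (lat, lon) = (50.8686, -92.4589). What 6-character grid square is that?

Offset from 180°W / 90°S: lon 87.5411°, lat 140.8686°.
Field (20°×10°, letters A–R): 87.5411/20 → 4 → E, 140.8686/10 → 14 → O; chars EO.
Square (2°×1°, digits 0–9): 7.5411/2 → 3, 0.8686/1 → 0; chars 30.
Subsquare (5′×2.5′, letters a–x): 1.5411/0.0833333 → 18 → s, 0.8686/0.0416667 → 20 → u; chars su.

EO30su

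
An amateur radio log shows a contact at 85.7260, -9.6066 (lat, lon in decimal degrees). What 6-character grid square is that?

Add 180° to longitude and 90° to latitude: 170.3934, 175.7260.
Field: 170.3934/20 → 8 → I, 175.7260/10 → 17 → R; chars IR.
Square: 10.3934/2 → 5, 5.7260/1 → 5; chars 55.
Subsquare: 0.3934/0.0833333 → 4 → e, 0.7260/0.0416667 → 17 → r; chars er.

IR55er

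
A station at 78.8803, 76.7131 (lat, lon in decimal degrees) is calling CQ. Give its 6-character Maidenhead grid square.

Shift to the Maidenhead origin (180°W, 90°S): lon 256.7131, lat 168.8803.
Field: lon ⌊256.7131/20⌋ = 12 → M; lat ⌊168.8803/10⌋ = 16 → Q.
Square: lon ⌊16.7131/2⌋ = 8; lat ⌊8.8803/1⌋ = 8.
Subsquare: lon ⌊0.7131/0.0833333⌋ = 8 → i; lat ⌊0.8803/0.0416667⌋ = 21 → v.

MQ88iv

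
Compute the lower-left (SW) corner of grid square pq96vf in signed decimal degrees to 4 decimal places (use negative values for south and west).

Field P=15, Q=16: +15·20° lon, +16·10° lat → SW at lon 120°, lat 70°.
Square 9, 6: +9·2° lon, +6·1° lat → SW at lon 138°, lat 76°.
Subsquare v=21, f=5: +21·0.0833333° lon, +5·0.0416667° lat → SW at lon 139.75°, lat 76.2083°.
latitude 76.2083, longitude 139.7500.

76.2083, 139.7500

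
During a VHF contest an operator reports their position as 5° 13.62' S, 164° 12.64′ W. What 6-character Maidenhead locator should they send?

Offset from 180°W / 90°S: lon 15.7893°, lat 84.7730°.
Field: lon ⌊15.7893/20⌋ = 0 → A; lat ⌊84.7730/10⌋ = 8 → I.
Square: lon ⌊15.7893/2⌋ = 7; lat ⌊4.7730/1⌋ = 4.
Subsquare: lon ⌊1.7893/0.0833333⌋ = 21 → v; lat ⌊0.7730/0.0416667⌋ = 18 → s.

AI74vs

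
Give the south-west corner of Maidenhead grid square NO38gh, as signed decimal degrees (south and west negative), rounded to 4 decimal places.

Field N=13, O=14: +13·20° lon, +14·10° lat → SW at lon 80°, lat 50°.
Square 3, 8: +3·2° lon, +8·1° lat → SW at lon 86°, lat 58°.
Subsquare g=6, h=7: +6·0.0833333° lon, +7·0.0416667° lat → SW at lon 86.5°, lat 58.2917°.
latitude 58.2917, longitude 86.5000.

58.2917, 86.5000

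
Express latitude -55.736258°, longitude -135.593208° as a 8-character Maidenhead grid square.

CD24eg83

Add 180° to longitude and 90° to latitude: 44.40679, 34.26374.
Field: lon ⌊44.40679/20⌋ = 2 → C; lat ⌊34.26374/10⌋ = 3 → D.
Square: lon ⌊4.40679/2⌋ = 2; lat ⌊4.26374/1⌋ = 4.
Subsquare: lon ⌊0.40679/0.0833333⌋ = 4 → e; lat ⌊0.26374/0.0416667⌋ = 6 → g.
Extended square: lon ⌊0.07346/0.00833333⌋ = 8; lat ⌊0.01374/0.00416667⌋ = 3.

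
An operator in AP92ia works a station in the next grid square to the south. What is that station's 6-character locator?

AP91ix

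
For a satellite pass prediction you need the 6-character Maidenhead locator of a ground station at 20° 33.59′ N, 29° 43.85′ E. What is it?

KL40un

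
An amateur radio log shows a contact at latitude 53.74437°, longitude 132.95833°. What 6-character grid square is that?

PO63lr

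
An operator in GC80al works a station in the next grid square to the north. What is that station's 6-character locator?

Latitude subsquare l = 11; +1 → 12 = m.
The longitude characters are unchanged.

GC80am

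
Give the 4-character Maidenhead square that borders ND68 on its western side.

ND58

Longitude square 6; −1 → 5.
The latitude characters are unchanged.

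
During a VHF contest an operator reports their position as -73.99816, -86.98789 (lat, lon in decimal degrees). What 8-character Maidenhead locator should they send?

EB66ma10

Offset from 180°W / 90°S: lon 93.01211°, lat 16.00184°.
Field: lon ⌊93.01211/20⌋ = 4 → E; lat ⌊16.00184/10⌋ = 1 → B.
Square: lon ⌊13.01211/2⌋ = 6; lat ⌊6.00184/1⌋ = 6.
Subsquare: lon ⌊1.01211/0.0833333⌋ = 12 → m; lat ⌊0.00184/0.0416667⌋ = 0 → a.
Extended square: lon ⌊0.01211/0.00833333⌋ = 1; lat ⌊0.00184/0.00416667⌋ = 0.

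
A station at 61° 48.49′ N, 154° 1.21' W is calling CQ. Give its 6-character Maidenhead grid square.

BP21xt

Add 180° to longitude and 90° to latitude: 25.9798, 151.8082.
Field (20°×10°, letters A–R): 25.9798/20 → 1 → B, 151.8082/10 → 15 → P; chars BP.
Square (2°×1°, digits 0–9): 5.9798/2 → 2, 1.8082/1 → 1; chars 21.
Subsquare (5′×2.5′, letters a–x): 1.9798/0.0833333 → 23 → x, 0.8082/0.0416667 → 19 → t; chars xt.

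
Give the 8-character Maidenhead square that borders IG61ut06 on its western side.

Longitude extended square 0; −1 → -1, wraps to 9, carry into subsquare.
Longitude subsquare u = 20; −1 → 19 = t.
The latitude characters are unchanged.

IG61tt96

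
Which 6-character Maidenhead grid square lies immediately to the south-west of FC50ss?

Longitude subsquare s = 18; −1 → 17 = r.
Latitude subsquare s = 18; −1 → 17 = r.

FC50rr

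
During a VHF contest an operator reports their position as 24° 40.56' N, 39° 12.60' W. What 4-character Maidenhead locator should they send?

HL04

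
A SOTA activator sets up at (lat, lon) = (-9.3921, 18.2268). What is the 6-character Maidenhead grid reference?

JI90co

Shift to the Maidenhead origin (180°W, 90°S): lon 198.2268, lat 80.6079.
Field: 198.2268/20 → 9 → J, 80.6079/10 → 8 → I; chars JI.
Square: 18.2268/2 → 9, 0.6079/1 → 0; chars 90.
Subsquare: 0.2268/0.0833333 → 2 → c, 0.6079/0.0416667 → 14 → o; chars co.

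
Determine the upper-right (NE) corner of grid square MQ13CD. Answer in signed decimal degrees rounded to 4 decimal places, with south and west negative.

Field M=12, Q=16: +12·20° lon, +16·10° lat → SW at lon 60°, lat 70°.
Square 1, 3: +1·2° lon, +3·1° lat → SW at lon 62°, lat 73°.
Subsquare c=2, d=3: +2·0.0833333° lon, +3·0.0416667° lat → SW at lon 62.1667°, lat 73.125°.
Cell spans 0.0833333° lon × 0.0416667° lat. NE corner is SW corner plus one full cell.
latitude 73.1667, longitude 62.2500.

73.1667, 62.2500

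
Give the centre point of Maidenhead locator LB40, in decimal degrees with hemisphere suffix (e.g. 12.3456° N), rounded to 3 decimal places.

79.500° S, 49.000° E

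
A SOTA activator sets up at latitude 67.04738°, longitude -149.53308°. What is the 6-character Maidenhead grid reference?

BP57fb

Add 180° to longitude and 90° to latitude: 30.4669, 157.0474.
Field: 30.4669/20 → 1 → B, 157.0474/10 → 15 → P; chars BP.
Square: 10.4669/2 → 5, 7.0474/1 → 7; chars 57.
Subsquare: 0.4669/0.0833333 → 5 → f, 0.0474/0.0416667 → 1 → b; chars fb.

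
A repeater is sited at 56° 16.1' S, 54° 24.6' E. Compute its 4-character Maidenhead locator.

LD73

Shift to the Maidenhead origin (180°W, 90°S): lon 234.41, lat 33.73.
Field: 234.41/20 → 11 → L, 33.73/10 → 3 → D; chars LD.
Square: 14.41/2 → 7, 3.73/1 → 3; chars 73.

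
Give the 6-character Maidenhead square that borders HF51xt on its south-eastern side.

Longitude subsquare x = 23; +1 → 24, wraps to 0 = a, carry into square.
Longitude square 5; +1 → 6.
Latitude subsquare t = 19; −1 → 18 = s.

HF61as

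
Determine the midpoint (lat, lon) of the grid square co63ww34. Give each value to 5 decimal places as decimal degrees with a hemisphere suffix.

53.93542° N, 126.13750° W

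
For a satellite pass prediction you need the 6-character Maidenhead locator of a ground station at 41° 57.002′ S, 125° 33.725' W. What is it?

CE78fb

Shift to the Maidenhead origin (180°W, 90°S): lon 54.4379, lat 48.0500.
Field: lon ⌊54.4379/20⌋ = 2 → C; lat ⌊48.0500/10⌋ = 4 → E.
Square: lon ⌊14.4379/2⌋ = 7; lat ⌊8.0500/1⌋ = 8.
Subsquare: lon ⌊0.4379/0.0833333⌋ = 5 → f; lat ⌊0.0500/0.0416667⌋ = 1 → b.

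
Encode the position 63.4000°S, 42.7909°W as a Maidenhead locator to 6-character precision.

GC86oo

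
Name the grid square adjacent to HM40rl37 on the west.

HM40rl27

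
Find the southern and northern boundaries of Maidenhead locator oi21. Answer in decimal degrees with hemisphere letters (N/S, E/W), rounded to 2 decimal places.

Field O=14, I=8: +14·20° lon, +8·10° lat → SW at lon 100°, lat -10°.
Square 2, 1: +2·2° lon, +1·1° lat → SW at lon 104°, lat -9°.
Cell spans 2° lon × 1° lat.
south 9.00° S, north 8.00° S.

9.00° S, 8.00° S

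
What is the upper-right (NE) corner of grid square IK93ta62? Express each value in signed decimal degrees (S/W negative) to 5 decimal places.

13.01250, -0.35833

Field I=8, K=10: +8·20° lon, +10·10° lat → SW at lon -20°, lat 10°.
Square 9, 3: +9·2° lon, +3·1° lat → SW at lon -2°, lat 13°.
Subsquare t=19, a=0: +19·0.0833333° lon, +0·0.0416667° lat → SW at lon -0.416667°, lat 13°.
Extended square 6, 2: +6·0.00833333° lon, +2·0.00416667° lat → SW at lon -0.366667°, lat 13.0083°.
Cell spans 0.00833333° lon × 0.00416667° lat. NE corner is SW corner plus one full cell.
latitude 13.01250, longitude -0.35833.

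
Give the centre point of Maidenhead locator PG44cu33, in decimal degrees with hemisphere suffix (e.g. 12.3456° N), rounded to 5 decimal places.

25.15208° S, 128.19583° E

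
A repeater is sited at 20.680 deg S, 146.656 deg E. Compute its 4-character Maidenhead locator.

QG39

Offset from 180°W / 90°S: lon 326.66°, lat 69.32°.
Field (20°×10°, letters A–R): 326.66/20 → 16 → Q, 69.32/10 → 6 → G; chars QG.
Square (2°×1°, digits 0–9): 6.66/2 → 3, 9.32/1 → 9; chars 39.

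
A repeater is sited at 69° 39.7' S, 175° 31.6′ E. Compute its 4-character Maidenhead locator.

RC70

Offset from 180°W / 90°S: lon 355.53°, lat 20.34°.
Field: lon ⌊355.53/20⌋ = 17 → R; lat ⌊20.34/10⌋ = 2 → C.
Square: lon ⌊15.53/2⌋ = 7; lat ⌊0.34/1⌋ = 0.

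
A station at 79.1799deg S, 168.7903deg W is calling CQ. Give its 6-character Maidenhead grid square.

AB50ot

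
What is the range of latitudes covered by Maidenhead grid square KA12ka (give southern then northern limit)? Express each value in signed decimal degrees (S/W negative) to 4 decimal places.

Field K=10, A=0: +10·20° lon, +0·10° lat → SW at lon 20°, lat -90°.
Square 1, 2: +1·2° lon, +2·1° lat → SW at lon 22°, lat -88°.
Subsquare k=10, a=0: +10·0.0833333° lon, +0·0.0416667° lat → SW at lon 22.8333°, lat -88°.
Cell spans 0.0833333° lon × 0.0416667° lat.
south -88.0000, north -87.9583.

-88.0000, -87.9583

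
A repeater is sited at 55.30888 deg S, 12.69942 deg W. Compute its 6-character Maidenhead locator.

Add 180° to longitude and 90° to latitude: 167.3006, 34.6911.
Field (20°×10°, letters A–R): lon ⌊167.3006/20⌋ = 8 → I; lat ⌊34.6911/10⌋ = 3 → D.
Square (2°×1°, digits 0–9): lon ⌊7.3006/2⌋ = 3; lat ⌊4.6911/1⌋ = 4.
Subsquare (5′×2.5′, letters a–x): lon ⌊1.3006/0.0833333⌋ = 15 → p; lat ⌊0.6911/0.0416667⌋ = 16 → q.

ID34pq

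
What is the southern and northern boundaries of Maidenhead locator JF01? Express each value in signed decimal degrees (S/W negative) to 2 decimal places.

Field J=9, F=5: +9·20° lon, +5·10° lat → SW at lon 0°, lat -40°.
Square 0, 1: +0·2° lon, +1·1° lat → SW at lon 0°, lat -39°.
Cell spans 2° lon × 1° lat.
south -39.00, north -38.00.

-39.00, -38.00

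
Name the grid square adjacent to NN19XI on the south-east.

NN29ah

Longitude subsquare x = 23; +1 → 24, wraps to 0 = a, carry into square.
Longitude square 1; +1 → 2.
Latitude subsquare i = 8; −1 → 7 = h.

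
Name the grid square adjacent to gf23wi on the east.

GF23xi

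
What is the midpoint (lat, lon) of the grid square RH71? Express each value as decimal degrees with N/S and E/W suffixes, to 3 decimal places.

Field R=17, H=7: +17·20° lon, +7·10° lat → SW at lon 160°, lat -20°.
Square 7, 1: +7·2° lon, +1·1° lat → SW at lon 174°, lat -19°.
Cell spans 2° lon × 1° lat. Centre is SW corner plus half of each.
latitude 18.500° S, longitude 175.000° E.

18.500° S, 175.000° E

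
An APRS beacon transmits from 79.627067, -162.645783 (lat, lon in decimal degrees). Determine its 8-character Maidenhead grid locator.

Offset from 180°W / 90°S: lon 17.35422°, lat 169.62707°.
Field: lon ⌊17.35422/20⌋ = 0 → A; lat ⌊169.62707/10⌋ = 16 → Q.
Square: lon ⌊17.35422/2⌋ = 8; lat ⌊9.62707/1⌋ = 9.
Subsquare: lon ⌊1.35422/0.0833333⌋ = 16 → q; lat ⌊0.62707/0.0416667⌋ = 15 → p.
Extended square: lon ⌊0.02088/0.00833333⌋ = 2; lat ⌊0.00207/0.00416667⌋ = 0.

AQ89qp20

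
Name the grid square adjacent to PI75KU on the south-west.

PI75jt

Longitude subsquare k = 10; −1 → 9 = j.
Latitude subsquare u = 20; −1 → 19 = t.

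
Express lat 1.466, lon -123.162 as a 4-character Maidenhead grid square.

CJ81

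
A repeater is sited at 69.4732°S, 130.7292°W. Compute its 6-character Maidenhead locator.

CC40pm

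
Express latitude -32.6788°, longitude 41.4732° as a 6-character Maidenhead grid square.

LF07rh

Offset from 180°W / 90°S: lon 221.4732°, lat 57.3212°.
Field: lon ⌊221.4732/20⌋ = 11 → L; lat ⌊57.3212/10⌋ = 5 → F.
Square: lon ⌊1.4732/2⌋ = 0; lat ⌊7.3212/1⌋ = 7.
Subsquare: lon ⌊1.4732/0.0833333⌋ = 17 → r; lat ⌊0.3212/0.0416667⌋ = 7 → h.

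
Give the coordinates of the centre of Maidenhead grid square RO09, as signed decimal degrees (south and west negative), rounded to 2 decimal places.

59.50, 161.00

Field R=17, O=14: +17·20° lon, +14·10° lat → SW at lon 160°, lat 50°.
Square 0, 9: +0·2° lon, +9·1° lat → SW at lon 160°, lat 59°.
Cell spans 2° lon × 1° lat. Centre is SW corner plus half of each.
latitude 59.50, longitude 161.00.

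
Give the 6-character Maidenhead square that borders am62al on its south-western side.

AM52xk

Longitude subsquare a = 0; −1 → -1, wraps to 23 = x, carry into square.
Longitude square 6; −1 → 5.
Latitude subsquare l = 11; −1 → 10 = k.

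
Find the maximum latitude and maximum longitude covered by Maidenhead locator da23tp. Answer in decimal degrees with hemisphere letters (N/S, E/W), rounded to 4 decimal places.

Field D=3, A=0: +3·20° lon, +0·10° lat → SW at lon -120°, lat -90°.
Square 2, 3: +2·2° lon, +3·1° lat → SW at lon -116°, lat -87°.
Subsquare t=19, p=15: +19·0.0833333° lon, +15·0.0416667° lat → SW at lon -114.417°, lat -86.375°.
Cell spans 0.0833333° lon × 0.0416667° lat. NE corner is SW corner plus one full cell.
latitude 86.3333° S, longitude 114.3333° W.

86.3333° S, 114.3333° W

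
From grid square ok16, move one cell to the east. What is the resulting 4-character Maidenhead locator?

Longitude square 1; +1 → 2.
The latitude characters are unchanged.

OK26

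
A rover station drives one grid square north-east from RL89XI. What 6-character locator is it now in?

RL99aj

Longitude subsquare x = 23; +1 → 24, wraps to 0 = a, carry into square.
Longitude square 8; +1 → 9.
Latitude subsquare i = 8; +1 → 9 = j.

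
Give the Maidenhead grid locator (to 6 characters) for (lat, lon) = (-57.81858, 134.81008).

PD72je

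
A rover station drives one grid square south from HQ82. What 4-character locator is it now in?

HQ81

Latitude square 2; −1 → 1.
The longitude characters are unchanged.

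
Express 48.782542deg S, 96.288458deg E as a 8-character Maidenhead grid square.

Offset from 180°W / 90°S: lon 276.28846°, lat 41.21746°.
Field (20°×10°, letters A–R): 276.28846/20 → 13 → N, 41.21746/10 → 4 → E; chars NE.
Square (2°×1°, digits 0–9): 16.28846/2 → 8, 1.21746/1 → 1; chars 81.
Subsquare (5′×2.5′, letters a–x): 0.28846/0.0833333 → 3 → d, 0.21746/0.0416667 → 5 → f; chars df.
Extended square (30″×15″, digits 0–9): 0.03846/0.00833333 → 4, 0.00912/0.00416667 → 2; chars 42.

NE81df42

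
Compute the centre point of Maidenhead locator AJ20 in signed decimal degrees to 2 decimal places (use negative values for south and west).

0.50, -175.00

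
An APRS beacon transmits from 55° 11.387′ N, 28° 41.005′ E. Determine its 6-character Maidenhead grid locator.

KO45ie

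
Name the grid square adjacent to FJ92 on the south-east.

Longitude square 9; +1 → 10, wraps to 0, carry into field.
Longitude field F = 5; +1 → 6 = G.
Latitude square 2; −1 → 1.

GJ01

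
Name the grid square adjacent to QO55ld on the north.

QO55le

Latitude subsquare d = 3; +1 → 4 = e.
The longitude characters are unchanged.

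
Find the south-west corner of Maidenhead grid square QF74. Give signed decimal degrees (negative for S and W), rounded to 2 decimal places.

Field Q=16, F=5: +16·20° lon, +5·10° lat → SW at lon 140°, lat -40°.
Square 7, 4: +7·2° lon, +4·1° lat → SW at lon 154°, lat -36°.
latitude -36.00, longitude 154.00.

-36.00, 154.00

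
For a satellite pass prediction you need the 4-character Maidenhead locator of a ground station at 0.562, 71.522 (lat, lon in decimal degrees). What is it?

Add 180° to longitude and 90° to latitude: 251.52, 90.56.
Field: lon ⌊251.52/20⌋ = 12 → M; lat ⌊90.56/10⌋ = 9 → J.
Square: lon ⌊11.52/2⌋ = 5; lat ⌊0.56/1⌋ = 0.

MJ50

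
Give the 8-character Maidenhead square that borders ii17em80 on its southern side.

II17el89

Latitude extended square 0; −1 → -1, wraps to 9, carry into subsquare.
Latitude subsquare m = 12; −1 → 11 = l.
The longitude characters are unchanged.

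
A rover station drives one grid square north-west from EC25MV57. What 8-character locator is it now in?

EC25mv48

Longitude extended square 5; −1 → 4.
Latitude extended square 7; +1 → 8.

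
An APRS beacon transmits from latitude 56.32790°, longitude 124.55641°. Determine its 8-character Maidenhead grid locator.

PO26gh68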